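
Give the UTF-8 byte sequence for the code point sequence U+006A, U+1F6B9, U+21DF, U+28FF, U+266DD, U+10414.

6A F0 9F 9A B9 E2 87 9F E2 A3 BF F0 A6 9B 9D F0 90 90 94

U+006A: 1-byte form → 6A.
U+1F6B9: 4-byte form → F0 9F 9A B9.
U+21DF: 3-byte form → E2 87 9F.
U+28FF: 3-byte form → E2 A3 BF.
U+266DD: 4-byte form → F0 A6 9B 9D.
U+10414: 4-byte form → F0 90 90 94.
Concatenated (19 bytes): 6A F0 9F 9A B9 E2 87 9F E2 A3 BF F0 A6 9B 9D F0 90 90 94.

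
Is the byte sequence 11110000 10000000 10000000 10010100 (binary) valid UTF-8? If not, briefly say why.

Leading byte 0xF0 = 11110000 → 4-byte form.
Continuation bytes all match 10xxxxxx. Payload decodes to 0x14.
But 0x14 < 0x10000, the minimum for a 4-byte sequence — this is an overlong encoding.

invalid (overlong encoding)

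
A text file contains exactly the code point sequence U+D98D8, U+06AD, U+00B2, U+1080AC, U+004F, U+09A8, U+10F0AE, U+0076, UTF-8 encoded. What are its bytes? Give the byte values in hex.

F3 99 A3 98 DA AD C2 B2 F4 88 82 AC 4F E0 A6 A8 F4 8F 82 AE 76

U+D98D8: 4-byte form → F3 99 A3 98.
U+06AD: 2-byte form → DA AD.
U+00B2: 2-byte form → C2 B2.
U+1080AC: 4-byte form → F4 88 82 AC.
U+004F: 1-byte form → 4F.
U+09A8: 3-byte form → E0 A6 A8.
U+10F0AE: 4-byte form → F4 8F 82 AE.
U+0076: 1-byte form → 76.
Concatenated (21 bytes): F3 99 A3 98 DA AD C2 B2 F4 88 82 AC 4F E0 A6 A8 F4 8F 82 AE 76.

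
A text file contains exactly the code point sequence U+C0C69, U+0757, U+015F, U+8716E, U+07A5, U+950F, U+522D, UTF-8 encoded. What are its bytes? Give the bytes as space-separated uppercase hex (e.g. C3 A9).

F3 80 B1 A9 DD 97 C5 9F F2 87 85 AE DE A5 E9 94 8F E5 88 AD

U+C0C69: 4-byte form → F3 80 B1 A9.
U+0757: 2-byte form → DD 97.
U+015F: 2-byte form → C5 9F.
U+8716E: 4-byte form → F2 87 85 AE.
U+07A5: 2-byte form → DE A5.
U+950F: 3-byte form → E9 94 8F.
U+522D: 3-byte form → E5 88 AD.
Concatenated (20 bytes): F3 80 B1 A9 DD 97 C5 9F F2 87 85 AE DE A5 E9 94 8F E5 88 AD.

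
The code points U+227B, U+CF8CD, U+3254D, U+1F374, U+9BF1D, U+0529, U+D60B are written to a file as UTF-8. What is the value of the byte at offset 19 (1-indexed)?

0x9D

1-indexed offset 19 is 0-indexed offset 18.
U+227B → 3-byte form E2 89 BB at offsets 0–2.
U+CF8CD → 4-byte form F3 8F A3 8D at offsets 3–6.
U+3254D → 4-byte form F0 B2 95 8D at offsets 7–10.
U+1F374 → 4-byte form F0 9F 8D B4 at offsets 11–14.
U+9BF1D → 4-byte form F2 9B BC 9D at offsets 15–18.
Offset 18 falls in char 5's range; it's byte 4 of F2 9B BC 9D = 0x9D.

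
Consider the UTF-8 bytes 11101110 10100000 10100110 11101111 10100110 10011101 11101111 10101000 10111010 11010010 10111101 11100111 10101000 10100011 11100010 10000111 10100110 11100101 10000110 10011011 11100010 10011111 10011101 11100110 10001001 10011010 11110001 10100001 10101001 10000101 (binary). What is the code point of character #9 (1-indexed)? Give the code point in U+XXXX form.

U+625A

Offset 0: leading byte 0xEE = 11101110 → 3-byte char #1 = EE A0 A6.
Offset 3: leading byte 0xEF = 11101111 → 3-byte char #2 = EF A6 9D.
Offset 6: leading byte 0xEF = 11101111 → 3-byte char #3 = EF A8 BA.
Offset 9: leading byte 0xD2 = 11010010 → 2-byte char #4 = D2 BD.
Offset 11: leading byte 0xE7 = 11100111 → 3-byte char #5 = E7 A8 A3.
Offset 14: leading byte 0xE2 = 11100010 → 3-byte char #6 = E2 87 A6.
Offset 17: leading byte 0xE5 = 11100101 → 3-byte char #7 = E5 86 9B.
Offset 20: leading byte 0xE2 = 11100010 → 3-byte char #8 = E2 9F 9D.
Offset 23: leading byte 0xE6 = 11100110 → 3-byte char #9 = E6 89 9A.
Leading byte 0xE6 = 11100110 matches 1110xxxx → 3-byte sequence.
Byte 1: 0xE6 = 11100110, payload 0110 (4 bits).
Byte 2: 0x89 = 10001001 (10xxxxxx ✓), payload 001001.
Byte 3: 0x9A = 10011010 (10xxxxxx ✓), payload 011010.
Concatenate: 0110001001011010 = 0x625A (16 bits → U+625A).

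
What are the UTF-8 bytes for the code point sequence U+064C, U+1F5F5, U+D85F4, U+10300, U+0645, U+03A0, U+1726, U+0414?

D9 8C F0 9F 97 B5 F3 98 97 B4 F0 90 8C 80 D9 85 CE A0 E1 9C A6 D0 94

U+064C: 2-byte form → D9 8C.
U+1F5F5: 4-byte form → F0 9F 97 B5.
U+D85F4: 4-byte form → F3 98 97 B4.
U+10300: 4-byte form → F0 90 8C 80.
U+0645: 2-byte form → D9 85.
U+03A0: 2-byte form → CE A0.
U+1726: 3-byte form → E1 9C A6.
U+0414: 2-byte form → D0 94.
Concatenated (23 bytes): D9 8C F0 9F 97 B5 F3 98 97 B4 F0 90 8C 80 D9 85 CE A0 E1 9C A6 D0 94.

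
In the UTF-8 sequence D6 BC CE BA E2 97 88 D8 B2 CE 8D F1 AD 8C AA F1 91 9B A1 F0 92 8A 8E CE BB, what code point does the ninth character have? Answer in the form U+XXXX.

Offset 0: leading byte 0xD6 = 11010110 → 2-byte char #1 = D6 BC.
Offset 2: leading byte 0xCE = 11001110 → 2-byte char #2 = CE BA.
Offset 4: leading byte 0xE2 = 11100010 → 3-byte char #3 = E2 97 88.
Offset 7: leading byte 0xD8 = 11011000 → 2-byte char #4 = D8 B2.
Offset 9: leading byte 0xCE = 11001110 → 2-byte char #5 = CE 8D.
Offset 11: leading byte 0xF1 = 11110001 → 4-byte char #6 = F1 AD 8C AA.
Offset 15: leading byte 0xF1 = 11110001 → 4-byte char #7 = F1 91 9B A1.
Offset 19: leading byte 0xF0 = 11110000 → 4-byte char #8 = F0 92 8A 8E.
Offset 23: leading byte 0xCE = 11001110 → 2-byte char #9 = CE BB.
Leading byte 0xCE = 11001110 matches 110xxxxx → 2-byte sequence.
Byte 1: 0xCE = 11001110, payload 01110 (5 bits).
Byte 2: 0xBB = 10111011 (10xxxxxx ✓), payload 111011.
Concatenate: 01110111011 = 0x3BB (11 bits → U+03BB).

U+03BB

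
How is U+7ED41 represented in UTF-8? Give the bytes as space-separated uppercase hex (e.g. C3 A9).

F1 BE B5 81

U+7ED41 = 0x7ED41 = 519489 decimal. In range U+10000–U+10FFFF → 4-byte form: 11110xxx 10xxxxxx 10xxxxxx 10xxxxxx.
Binary (21 bits): 001111110110101000001.
Split 3+6+6+6: 001 | 111110 | 110101 | 000001.
Byte 1: 11110001 = 0xF1.
Byte 2: 10111110 = 0xBE.
Byte 3: 10110101 = 0xB5.
Byte 4: 10000001 = 0x81.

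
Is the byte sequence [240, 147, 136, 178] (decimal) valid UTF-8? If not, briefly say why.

valid

Leading byte 0xF0 = 11110000 → 4-byte form.
Continuation bytes 0x93=10010011, 0x88=10001000, 0xB2=10110010 all match 10xxxxxx.
Decoded value 0x13232 is ≥ 0x10000 (shortest form) and not a surrogate.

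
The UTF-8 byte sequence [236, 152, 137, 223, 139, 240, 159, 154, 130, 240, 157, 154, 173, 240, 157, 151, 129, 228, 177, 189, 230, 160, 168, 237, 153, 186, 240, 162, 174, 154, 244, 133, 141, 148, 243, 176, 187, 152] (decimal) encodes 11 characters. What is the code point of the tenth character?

U+105354

Offset 0: leading byte 0xEC = 11101100 → 3-byte char #1 = EC 98 89.
Offset 3: leading byte 0xDF = 11011111 → 2-byte char #2 = DF 8B.
Offset 5: leading byte 0xF0 = 11110000 → 4-byte char #3 = F0 9F 9A 82.
Offset 9: leading byte 0xF0 = 11110000 → 4-byte char #4 = F0 9D 9A AD.
Offset 13: leading byte 0xF0 = 11110000 → 4-byte char #5 = F0 9D 97 81.
Offset 17: leading byte 0xE4 = 11100100 → 3-byte char #6 = E4 B1 BD.
Offset 20: leading byte 0xE6 = 11100110 → 3-byte char #7 = E6 A0 A8.
Offset 23: leading byte 0xED = 11101101 → 3-byte char #8 = ED 99 BA.
Offset 26: leading byte 0xF0 = 11110000 → 4-byte char #9 = F0 A2 AE 9A.
Offset 30: leading byte 0xF4 = 11110100 → 4-byte char #10 = F4 85 8D 94.
Leading byte 0xF4 = 11110100 matches 11110xxx → 4-byte sequence.
Byte 1: 0xF4 = 11110100, payload 100 (3 bits).
Byte 2: 0x85 = 10000101 (10xxxxxx ✓), payload 000101.
Byte 3: 0x8D = 10001101 (10xxxxxx ✓), payload 001101.
Byte 4: 0x94 = 10010100 (10xxxxxx ✓), payload 010100.
Concatenate: 100000101001101010100 = 0x105354 (21 bits → U+105354).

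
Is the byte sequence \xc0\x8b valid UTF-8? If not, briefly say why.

Leading byte 0xC0 = 11000000 → 2-byte form.
Continuation bytes all match 10xxxxxx. Payload decodes to 0xB.
But 0xB < 0x80, the minimum for a 2-byte sequence — this is an overlong encoding.

invalid (overlong encoding)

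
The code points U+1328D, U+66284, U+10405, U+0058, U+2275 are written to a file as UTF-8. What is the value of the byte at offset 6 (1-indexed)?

1-indexed offset 6 is 0-indexed offset 5.
U+1328D → 4-byte form F0 93 8A 8D at offsets 0–3.
U+66284 → 4-byte form F1 A6 8A 84 at offsets 4–7.
Offset 5 falls in char 2's range; it's byte 2 of F1 A6 8A 84 = 0xA6.

0xA6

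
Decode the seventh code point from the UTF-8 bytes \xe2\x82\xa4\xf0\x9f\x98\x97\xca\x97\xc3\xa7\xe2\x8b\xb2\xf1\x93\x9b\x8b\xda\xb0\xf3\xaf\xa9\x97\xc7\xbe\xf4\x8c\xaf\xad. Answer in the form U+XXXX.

Offset 0: leading byte 0xE2 = 11100010 → 3-byte char #1 = E2 82 A4.
Offset 3: leading byte 0xF0 = 11110000 → 4-byte char #2 = F0 9F 98 97.
Offset 7: leading byte 0xCA = 11001010 → 2-byte char #3 = CA 97.
Offset 9: leading byte 0xC3 = 11000011 → 2-byte char #4 = C3 A7.
Offset 11: leading byte 0xE2 = 11100010 → 3-byte char #5 = E2 8B B2.
Offset 14: leading byte 0xF1 = 11110001 → 4-byte char #6 = F1 93 9B 8B.
Offset 18: leading byte 0xDA = 11011010 → 2-byte char #7 = DA B0.
Leading byte 0xDA = 11011010 matches 110xxxxx → 2-byte sequence.
Byte 1: 0xDA = 11011010, payload 11010 (5 bits).
Byte 2: 0xB0 = 10110000 (10xxxxxx ✓), payload 110000.
Concatenate: 11010110000 = 0x6B0 (11 bits → U+06B0).

U+06B0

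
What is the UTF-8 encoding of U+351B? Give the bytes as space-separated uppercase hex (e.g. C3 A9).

E3 94 9B

U+351B = 0x351B = 13595 decimal. In range U+0800–U+FFFF → 3-byte form: 1110xxxx 10xxxxxx 10xxxxxx.
Binary (16 bits): 0011010100011011.
Split 4+6+6: 0011 | 010100 | 011011.
Byte 1: 11100011 = 0xE3.
Byte 2: 10010100 = 0x94.
Byte 3: 10011011 = 0x9B.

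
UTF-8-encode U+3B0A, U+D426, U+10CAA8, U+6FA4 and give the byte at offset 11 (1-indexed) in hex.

1-indexed offset 11 is 0-indexed offset 10.
U+3B0A → 3-byte form E3 AC 8A at offsets 0–2.
U+D426 → 3-byte form ED 90 A6 at offsets 3–5.
U+10CAA8 → 4-byte form F4 8C AA A8 at offsets 6–9.
U+6FA4 → 3-byte form E6 BE A4 at offsets 10–12.
Offset 10 falls in char 4's range; it's byte 1 of E6 BE A4 = 0xE6.

0xE6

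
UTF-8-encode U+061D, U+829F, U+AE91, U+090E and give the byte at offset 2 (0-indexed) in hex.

0xE8

U+061D → 2-byte form D8 9D at offsets 0–1.
U+829F → 3-byte form E8 8A 9F at offsets 2–4.
Offset 2 falls in char 2's range; it's byte 1 of E8 8A 9F = 0xE8.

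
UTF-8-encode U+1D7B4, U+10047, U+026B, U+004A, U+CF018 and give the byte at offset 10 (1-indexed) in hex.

0xAB

1-indexed offset 10 is 0-indexed offset 9.
U+1D7B4 → 4-byte form F0 9D 9E B4 at offsets 0–3.
U+10047 → 4-byte form F0 90 81 87 at offsets 4–7.
U+026B → 2-byte form C9 AB at offsets 8–9.
Offset 9 falls in char 3's range; it's byte 2 of C9 AB = 0xAB.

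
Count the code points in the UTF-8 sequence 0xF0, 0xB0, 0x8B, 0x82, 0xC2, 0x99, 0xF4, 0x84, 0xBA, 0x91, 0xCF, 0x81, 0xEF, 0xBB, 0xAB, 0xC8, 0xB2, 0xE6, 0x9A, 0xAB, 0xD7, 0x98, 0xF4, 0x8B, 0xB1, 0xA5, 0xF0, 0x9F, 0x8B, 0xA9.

Byte at offset 0: 0xF0 = 11110000 → 4-byte char (#1). Advance 4.
Byte at offset 4: 0xC2 = 11000010 → 2-byte char (#2). Advance 2.
Byte at offset 6: 0xF4 = 11110100 → 4-byte char (#3). Advance 4.
Byte at offset 10: 0xCF = 11001111 → 2-byte char (#4). Advance 2.
Byte at offset 12: 0xEF = 11101111 → 3-byte char (#5). Advance 3.
Byte at offset 15: 0xC8 = 11001000 → 2-byte char (#6). Advance 2.
Byte at offset 17: 0xE6 = 11100110 → 3-byte char (#7). Advance 3.
Byte at offset 20: 0xD7 = 11010111 → 2-byte char (#8). Advance 2.
Byte at offset 22: 0xF4 = 11110100 → 4-byte char (#9). Advance 4.
Byte at offset 26: 0xF0 = 11110000 → 4-byte char (#10). Advance 4.
Reached end at offset 30 after 10 code points.

10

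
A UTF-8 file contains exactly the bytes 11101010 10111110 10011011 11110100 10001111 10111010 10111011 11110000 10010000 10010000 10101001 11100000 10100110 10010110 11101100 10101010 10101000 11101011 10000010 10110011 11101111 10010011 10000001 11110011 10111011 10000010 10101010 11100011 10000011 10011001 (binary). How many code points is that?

9

Byte at offset 0: 0xEA = 11101010 → 3-byte char (#1). Advance 3.
Byte at offset 3: 0xF4 = 11110100 → 4-byte char (#2). Advance 4.
Byte at offset 7: 0xF0 = 11110000 → 4-byte char (#3). Advance 4.
Byte at offset 11: 0xE0 = 11100000 → 3-byte char (#4). Advance 3.
Byte at offset 14: 0xEC = 11101100 → 3-byte char (#5). Advance 3.
Byte at offset 17: 0xEB = 11101011 → 3-byte char (#6). Advance 3.
Byte at offset 20: 0xEF = 11101111 → 3-byte char (#7). Advance 3.
Byte at offset 23: 0xF3 = 11110011 → 4-byte char (#8). Advance 4.
Byte at offset 27: 0xE3 = 11100011 → 3-byte char (#9). Advance 3.
Reached end at offset 30 after 9 code points.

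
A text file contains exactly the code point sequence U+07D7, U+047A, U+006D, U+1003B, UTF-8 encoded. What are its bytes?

U+07D7: 2-byte form → DF 97.
U+047A: 2-byte form → D1 BA.
U+006D: 1-byte form → 6D.
U+1003B: 4-byte form → F0 90 80 BB.
Concatenated (9 bytes): DF 97 D1 BA 6D F0 90 80 BB.

DF 97 D1 BA 6D F0 90 80 BB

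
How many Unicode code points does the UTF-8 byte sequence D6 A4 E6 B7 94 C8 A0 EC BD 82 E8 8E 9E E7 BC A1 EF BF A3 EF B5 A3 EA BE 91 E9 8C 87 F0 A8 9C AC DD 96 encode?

Byte at offset 0: 0xD6 = 11010110 → 2-byte char (#1). Advance 2.
Byte at offset 2: 0xE6 = 11100110 → 3-byte char (#2). Advance 3.
Byte at offset 5: 0xC8 = 11001000 → 2-byte char (#3). Advance 2.
Byte at offset 7: 0xEC = 11101100 → 3-byte char (#4). Advance 3.
Byte at offset 10: 0xE8 = 11101000 → 3-byte char (#5). Advance 3.
Byte at offset 13: 0xE7 = 11100111 → 3-byte char (#6). Advance 3.
Byte at offset 16: 0xEF = 11101111 → 3-byte char (#7). Advance 3.
Byte at offset 19: 0xEF = 11101111 → 3-byte char (#8). Advance 3.
Byte at offset 22: 0xEA = 11101010 → 3-byte char (#9). Advance 3.
Byte at offset 25: 0xE9 = 11101001 → 3-byte char (#10). Advance 3.
Byte at offset 28: 0xF0 = 11110000 → 4-byte char (#11). Advance 4.
Byte at offset 32: 0xDD = 11011101 → 2-byte char (#12). Advance 2.
Reached end at offset 34 after 12 code points.

12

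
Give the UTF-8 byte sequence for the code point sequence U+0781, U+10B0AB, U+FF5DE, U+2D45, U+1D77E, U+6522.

DE 81 F4 8B 82 AB F3 BF 97 9E E2 B5 85 F0 9D 9D BE E6 94 A2

U+0781: 2-byte form → DE 81.
U+10B0AB: 4-byte form → F4 8B 82 AB.
U+FF5DE: 4-byte form → F3 BF 97 9E.
U+2D45: 3-byte form → E2 B5 85.
U+1D77E: 4-byte form → F0 9D 9D BE.
U+6522: 3-byte form → E6 94 A2.
Concatenated (20 bytes): DE 81 F4 8B 82 AB F3 BF 97 9E E2 B5 85 F0 9D 9D BE E6 94 A2.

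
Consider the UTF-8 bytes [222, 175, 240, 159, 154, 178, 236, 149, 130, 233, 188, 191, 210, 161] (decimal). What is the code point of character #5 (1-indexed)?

Offset 0: leading byte 0xDE = 11011110 → 2-byte char #1 = DE AF.
Offset 2: leading byte 0xF0 = 11110000 → 4-byte char #2 = F0 9F 9A B2.
Offset 6: leading byte 0xEC = 11101100 → 3-byte char #3 = EC 95 82.
Offset 9: leading byte 0xE9 = 11101001 → 3-byte char #4 = E9 BC BF.
Offset 12: leading byte 0xD2 = 11010010 → 2-byte char #5 = D2 A1.
Leading byte 0xD2 = 11010010 matches 110xxxxx → 2-byte sequence.
Byte 1: 0xD2 = 11010010, payload 10010 (5 bits).
Byte 2: 0xA1 = 10100001 (10xxxxxx ✓), payload 100001.
Concatenate: 10010100001 = 0x4A1 (11 bits → U+04A1).

U+04A1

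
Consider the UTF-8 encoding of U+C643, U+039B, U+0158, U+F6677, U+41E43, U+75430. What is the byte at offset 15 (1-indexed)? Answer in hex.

1-indexed offset 15 is 0-indexed offset 14.
U+C643 → 3-byte form EC 99 83 at offsets 0–2.
U+039B → 2-byte form CE 9B at offsets 3–4.
U+0158 → 2-byte form C5 98 at offsets 5–6.
U+F6677 → 4-byte form F3 B6 99 B7 at offsets 7–10.
U+41E43 → 4-byte form F1 81 B9 83 at offsets 11–14.
Offset 14 falls in char 5's range; it's byte 4 of F1 81 B9 83 = 0x83.

0x83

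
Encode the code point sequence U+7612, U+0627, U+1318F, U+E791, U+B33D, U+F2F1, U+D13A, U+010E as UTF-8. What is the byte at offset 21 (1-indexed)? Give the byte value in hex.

1-indexed offset 21 is 0-indexed offset 20.
U+7612 → 3-byte form E7 98 92 at offsets 0–2.
U+0627 → 2-byte form D8 A7 at offsets 3–4.
U+1318F → 4-byte form F0 93 86 8F at offsets 5–8.
U+E791 → 3-byte form EE 9E 91 at offsets 9–11.
U+B33D → 3-byte form EB 8C BD at offsets 12–14.
U+F2F1 → 3-byte form EF 8B B1 at offsets 15–17.
U+D13A → 3-byte form ED 84 BA at offsets 18–20.
Offset 20 falls in char 7's range; it's byte 3 of ED 84 BA = 0xBA.

0xBA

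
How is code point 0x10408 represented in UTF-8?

F0 90 90 88

U+10408 = 0x10408 = 66568 decimal. In range U+10000–U+10FFFF → 4-byte form: 11110xxx 10xxxxxx 10xxxxxx 10xxxxxx.
Binary (21 bits): 000010000010000001000.
Split 3+6+6+6: 000 | 010000 | 010000 | 001000.
Byte 1: 11110000 = 0xF0.
Byte 2: 10010000 = 0x90.
Byte 3: 10010000 = 0x90.
Byte 4: 10001000 = 0x88.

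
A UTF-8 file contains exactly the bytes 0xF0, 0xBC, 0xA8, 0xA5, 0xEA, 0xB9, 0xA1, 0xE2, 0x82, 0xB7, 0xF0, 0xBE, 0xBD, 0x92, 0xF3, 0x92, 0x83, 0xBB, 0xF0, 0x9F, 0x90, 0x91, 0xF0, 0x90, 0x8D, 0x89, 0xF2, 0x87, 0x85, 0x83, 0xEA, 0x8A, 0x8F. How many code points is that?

9

Byte at offset 0: 0xF0 = 11110000 → 4-byte char (#1). Advance 4.
Byte at offset 4: 0xEA = 11101010 → 3-byte char (#2). Advance 3.
Byte at offset 7: 0xE2 = 11100010 → 3-byte char (#3). Advance 3.
Byte at offset 10: 0xF0 = 11110000 → 4-byte char (#4). Advance 4.
Byte at offset 14: 0xF3 = 11110011 → 4-byte char (#5). Advance 4.
Byte at offset 18: 0xF0 = 11110000 → 4-byte char (#6). Advance 4.
Byte at offset 22: 0xF0 = 11110000 → 4-byte char (#7). Advance 4.
Byte at offset 26: 0xF2 = 11110010 → 4-byte char (#8). Advance 4.
Byte at offset 30: 0xEA = 11101010 → 3-byte char (#9). Advance 3.
Reached end at offset 33 after 9 code points.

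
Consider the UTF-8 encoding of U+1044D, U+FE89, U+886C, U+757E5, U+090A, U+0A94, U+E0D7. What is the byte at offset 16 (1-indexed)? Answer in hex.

0xA4

1-indexed offset 16 is 0-indexed offset 15.
U+1044D → 4-byte form F0 90 91 8D at offsets 0–3.
U+FE89 → 3-byte form EF BA 89 at offsets 4–6.
U+886C → 3-byte form E8 A1 AC at offsets 7–9.
U+757E5 → 4-byte form F1 B5 9F A5 at offsets 10–13.
U+090A → 3-byte form E0 A4 8A at offsets 14–16.
Offset 15 falls in char 5's range; it's byte 2 of E0 A4 8A = 0xA4.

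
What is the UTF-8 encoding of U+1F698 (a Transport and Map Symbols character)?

F0 9F 9A 98

U+1F698 = 0x1F698 = 128664 decimal. In range U+10000–U+10FFFF → 4-byte form: 11110xxx 10xxxxxx 10xxxxxx 10xxxxxx.
Binary (21 bits): 000011111011010011000.
Split 3+6+6+6: 000 | 011111 | 011010 | 011000.
Byte 1: 11110000 = 0xF0.
Byte 2: 10011111 = 0x9F.
Byte 3: 10011010 = 0x9A.
Byte 4: 10011000 = 0x98.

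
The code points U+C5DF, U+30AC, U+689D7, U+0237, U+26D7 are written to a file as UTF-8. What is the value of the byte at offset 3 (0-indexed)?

0xE3

U+C5DF → 3-byte form EC 97 9F at offsets 0–2.
U+30AC → 3-byte form E3 82 AC at offsets 3–5.
Offset 3 falls in char 2's range; it's byte 1 of E3 82 AC = 0xE3.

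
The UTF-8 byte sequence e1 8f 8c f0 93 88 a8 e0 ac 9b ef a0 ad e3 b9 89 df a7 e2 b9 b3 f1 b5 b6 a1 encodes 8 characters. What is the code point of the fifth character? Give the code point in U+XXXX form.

Offset 0: leading byte 0xE1 = 11100001 → 3-byte char #1 = E1 8F 8C.
Offset 3: leading byte 0xF0 = 11110000 → 4-byte char #2 = F0 93 88 A8.
Offset 7: leading byte 0xE0 = 11100000 → 3-byte char #3 = E0 AC 9B.
Offset 10: leading byte 0xEF = 11101111 → 3-byte char #4 = EF A0 AD.
Offset 13: leading byte 0xE3 = 11100011 → 3-byte char #5 = E3 B9 89.
Leading byte 0xE3 = 11100011 matches 1110xxxx → 3-byte sequence.
Byte 1: 0xE3 = 11100011, payload 0011 (4 bits).
Byte 2: 0xB9 = 10111001 (10xxxxxx ✓), payload 111001.
Byte 3: 0x89 = 10001001 (10xxxxxx ✓), payload 001001.
Concatenate: 0011111001001001 = 0x3E49 (16 bits → U+3E49).

U+3E49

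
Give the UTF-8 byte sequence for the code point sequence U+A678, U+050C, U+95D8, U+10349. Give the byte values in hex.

U+A678: 3-byte form → EA 99 B8.
U+050C: 2-byte form → D4 8C.
U+95D8: 3-byte form → E9 97 98.
U+10349: 4-byte form → F0 90 8D 89.
Concatenated (12 bytes): EA 99 B8 D4 8C E9 97 98 F0 90 8D 89.

EA 99 B8 D4 8C E9 97 98 F0 90 8D 89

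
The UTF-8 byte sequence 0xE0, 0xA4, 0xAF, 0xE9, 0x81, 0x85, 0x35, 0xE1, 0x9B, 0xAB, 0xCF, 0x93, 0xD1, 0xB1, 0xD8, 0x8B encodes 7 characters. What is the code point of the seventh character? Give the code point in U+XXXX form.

Offset 0: leading byte 0xE0 = 11100000 → 3-byte char #1 = E0 A4 AF.
Offset 3: leading byte 0xE9 = 11101001 → 3-byte char #2 = E9 81 85.
Offset 6: leading byte 0x35 = 00110101 → 1-byte char #3 = 35.
Offset 7: leading byte 0xE1 = 11100001 → 3-byte char #4 = E1 9B AB.
Offset 10: leading byte 0xCF = 11001111 → 2-byte char #5 = CF 93.
Offset 12: leading byte 0xD1 = 11010001 → 2-byte char #6 = D1 B1.
Offset 14: leading byte 0xD8 = 11011000 → 2-byte char #7 = D8 8B.
Leading byte 0xD8 = 11011000 matches 110xxxxx → 2-byte sequence.
Byte 1: 0xD8 = 11011000, payload 11000 (5 bits).
Byte 2: 0x8B = 10001011 (10xxxxxx ✓), payload 001011.
Concatenate: 11000001011 = 0x60B (11 bits → U+060B).

U+060B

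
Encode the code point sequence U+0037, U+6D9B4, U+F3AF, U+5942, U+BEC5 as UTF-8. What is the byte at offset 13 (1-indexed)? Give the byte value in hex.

1-indexed offset 13 is 0-indexed offset 12.
U+0037 → 1-byte form 37 at offsets 0–0.
U+6D9B4 → 4-byte form F1 AD A6 B4 at offsets 1–4.
U+F3AF → 3-byte form EF 8E AF at offsets 5–7.
U+5942 → 3-byte form E5 A5 82 at offsets 8–10.
U+BEC5 → 3-byte form EB BB 85 at offsets 11–13.
Offset 12 falls in char 5's range; it's byte 2 of EB BB 85 = 0xBB.

0xBB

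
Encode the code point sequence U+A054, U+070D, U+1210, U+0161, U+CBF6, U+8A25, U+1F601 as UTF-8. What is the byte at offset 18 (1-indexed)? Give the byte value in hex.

1-indexed offset 18 is 0-indexed offset 17.
U+A054 → 3-byte form EA 81 94 at offsets 0–2.
U+070D → 2-byte form DC 8D at offsets 3–4.
U+1210 → 3-byte form E1 88 90 at offsets 5–7.
U+0161 → 2-byte form C5 A1 at offsets 8–9.
U+CBF6 → 3-byte form EC AF B6 at offsets 10–12.
U+8A25 → 3-byte form E8 A8 A5 at offsets 13–15.
U+1F601 → 4-byte form F0 9F 98 81 at offsets 16–19.
Offset 17 falls in char 7's range; it's byte 2 of F0 9F 98 81 = 0x9F.

0x9F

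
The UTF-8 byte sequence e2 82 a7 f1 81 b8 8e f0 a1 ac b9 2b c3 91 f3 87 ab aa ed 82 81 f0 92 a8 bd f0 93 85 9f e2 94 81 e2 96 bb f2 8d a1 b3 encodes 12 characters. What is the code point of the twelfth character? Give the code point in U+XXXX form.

Offset 0: leading byte 0xE2 = 11100010 → 3-byte char #1 = E2 82 A7.
Offset 3: leading byte 0xF1 = 11110001 → 4-byte char #2 = F1 81 B8 8E.
Offset 7: leading byte 0xF0 = 11110000 → 4-byte char #3 = F0 A1 AC B9.
Offset 11: leading byte 0x2B = 00101011 → 1-byte char #4 = 2B.
Offset 12: leading byte 0xC3 = 11000011 → 2-byte char #5 = C3 91.
Offset 14: leading byte 0xF3 = 11110011 → 4-byte char #6 = F3 87 AB AA.
Offset 18: leading byte 0xED = 11101101 → 3-byte char #7 = ED 82 81.
Offset 21: leading byte 0xF0 = 11110000 → 4-byte char #8 = F0 92 A8 BD.
Offset 25: leading byte 0xF0 = 11110000 → 4-byte char #9 = F0 93 85 9F.
Offset 29: leading byte 0xE2 = 11100010 → 3-byte char #10 = E2 94 81.
Offset 32: leading byte 0xE2 = 11100010 → 3-byte char #11 = E2 96 BB.
Offset 35: leading byte 0xF2 = 11110010 → 4-byte char #12 = F2 8D A1 B3.
Leading byte 0xF2 = 11110010 matches 11110xxx → 4-byte sequence.
Byte 1: 0xF2 = 11110010, payload 010 (3 bits).
Byte 2: 0x8D = 10001101 (10xxxxxx ✓), payload 001101.
Byte 3: 0xA1 = 10100001 (10xxxxxx ✓), payload 100001.
Byte 4: 0xB3 = 10110011 (10xxxxxx ✓), payload 110011.
Concatenate: 010001101100001110011 = 0x8D873 (21 bits → U+8D873).

U+8D873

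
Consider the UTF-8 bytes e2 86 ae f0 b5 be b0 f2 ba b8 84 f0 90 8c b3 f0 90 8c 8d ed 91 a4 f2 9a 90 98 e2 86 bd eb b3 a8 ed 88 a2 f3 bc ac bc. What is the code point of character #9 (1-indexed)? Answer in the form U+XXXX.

Offset 0: leading byte 0xE2 = 11100010 → 3-byte char #1 = E2 86 AE.
Offset 3: leading byte 0xF0 = 11110000 → 4-byte char #2 = F0 B5 BE B0.
Offset 7: leading byte 0xF2 = 11110010 → 4-byte char #3 = F2 BA B8 84.
Offset 11: leading byte 0xF0 = 11110000 → 4-byte char #4 = F0 90 8C B3.
Offset 15: leading byte 0xF0 = 11110000 → 4-byte char #5 = F0 90 8C 8D.
Offset 19: leading byte 0xED = 11101101 → 3-byte char #6 = ED 91 A4.
Offset 22: leading byte 0xF2 = 11110010 → 4-byte char #7 = F2 9A 90 98.
Offset 26: leading byte 0xE2 = 11100010 → 3-byte char #8 = E2 86 BD.
Offset 29: leading byte 0xEB = 11101011 → 3-byte char #9 = EB B3 A8.
Leading byte 0xEB = 11101011 matches 1110xxxx → 3-byte sequence.
Byte 1: 0xEB = 11101011, payload 1011 (4 bits).
Byte 2: 0xB3 = 10110011 (10xxxxxx ✓), payload 110011.
Byte 3: 0xA8 = 10101000 (10xxxxxx ✓), payload 101000.
Concatenate: 1011110011101000 = 0xBCE8 (16 bits → U+BCE8).

U+BCE8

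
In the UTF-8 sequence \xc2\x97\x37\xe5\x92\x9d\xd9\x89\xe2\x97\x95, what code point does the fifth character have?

Offset 0: leading byte 0xC2 = 11000010 → 2-byte char #1 = C2 97.
Offset 2: leading byte 0x37 = 00110111 → 1-byte char #2 = 37.
Offset 3: leading byte 0xE5 = 11100101 → 3-byte char #3 = E5 92 9D.
Offset 6: leading byte 0xD9 = 11011001 → 2-byte char #4 = D9 89.
Offset 8: leading byte 0xE2 = 11100010 → 3-byte char #5 = E2 97 95.
Leading byte 0xE2 = 11100010 matches 1110xxxx → 3-byte sequence.
Byte 1: 0xE2 = 11100010, payload 0010 (4 bits).
Byte 2: 0x97 = 10010111 (10xxxxxx ✓), payload 010111.
Byte 3: 0x95 = 10010101 (10xxxxxx ✓), payload 010101.
Concatenate: 0010010111010101 = 0x25D5 (16 bits → U+25D5).

U+25D5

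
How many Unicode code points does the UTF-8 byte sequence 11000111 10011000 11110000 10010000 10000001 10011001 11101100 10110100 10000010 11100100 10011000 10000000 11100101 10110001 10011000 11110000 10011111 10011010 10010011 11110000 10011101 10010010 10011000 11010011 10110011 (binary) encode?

8

Byte at offset 0: 0xC7 = 11000111 → 2-byte char (#1). Advance 2.
Byte at offset 2: 0xF0 = 11110000 → 4-byte char (#2). Advance 4.
Byte at offset 6: 0xEC = 11101100 → 3-byte char (#3). Advance 3.
Byte at offset 9: 0xE4 = 11100100 → 3-byte char (#4). Advance 3.
Byte at offset 12: 0xE5 = 11100101 → 3-byte char (#5). Advance 3.
Byte at offset 15: 0xF0 = 11110000 → 4-byte char (#6). Advance 4.
Byte at offset 19: 0xF0 = 11110000 → 4-byte char (#7). Advance 4.
Byte at offset 23: 0xD3 = 11010011 → 2-byte char (#8). Advance 2.
Reached end at offset 25 after 8 code points.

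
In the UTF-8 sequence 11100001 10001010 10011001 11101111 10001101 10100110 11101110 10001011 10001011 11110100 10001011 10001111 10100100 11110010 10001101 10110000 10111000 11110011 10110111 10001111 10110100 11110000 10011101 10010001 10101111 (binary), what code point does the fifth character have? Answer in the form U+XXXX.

U+8DC38

Offset 0: leading byte 0xE1 = 11100001 → 3-byte char #1 = E1 8A 99.
Offset 3: leading byte 0xEF = 11101111 → 3-byte char #2 = EF 8D A6.
Offset 6: leading byte 0xEE = 11101110 → 3-byte char #3 = EE 8B 8B.
Offset 9: leading byte 0xF4 = 11110100 → 4-byte char #4 = F4 8B 8F A4.
Offset 13: leading byte 0xF2 = 11110010 → 4-byte char #5 = F2 8D B0 B8.
Leading byte 0xF2 = 11110010 matches 11110xxx → 4-byte sequence.
Byte 1: 0xF2 = 11110010, payload 010 (3 bits).
Byte 2: 0x8D = 10001101 (10xxxxxx ✓), payload 001101.
Byte 3: 0xB0 = 10110000 (10xxxxxx ✓), payload 110000.
Byte 4: 0xB8 = 10111000 (10xxxxxx ✓), payload 111000.
Concatenate: 010001101110000111000 = 0x8DC38 (21 bits → U+8DC38).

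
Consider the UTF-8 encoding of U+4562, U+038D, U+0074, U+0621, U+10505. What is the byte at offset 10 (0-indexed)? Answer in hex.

U+4562 → 3-byte form E4 95 A2 at offsets 0–2.
U+038D → 2-byte form CE 8D at offsets 3–4.
U+0074 → 1-byte form 74 at offsets 5–5.
U+0621 → 2-byte form D8 A1 at offsets 6–7.
U+10505 → 4-byte form F0 90 94 85 at offsets 8–11.
Offset 10 falls in char 5's range; it's byte 3 of F0 90 94 85 = 0x94.

0x94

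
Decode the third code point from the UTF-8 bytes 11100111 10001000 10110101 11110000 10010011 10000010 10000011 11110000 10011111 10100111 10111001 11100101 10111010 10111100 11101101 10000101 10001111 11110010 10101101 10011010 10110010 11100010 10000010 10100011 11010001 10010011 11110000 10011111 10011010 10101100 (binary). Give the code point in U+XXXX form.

U+1F9F9

Offset 0: leading byte 0xE7 = 11100111 → 3-byte char #1 = E7 88 B5.
Offset 3: leading byte 0xF0 = 11110000 → 4-byte char #2 = F0 93 82 83.
Offset 7: leading byte 0xF0 = 11110000 → 4-byte char #3 = F0 9F A7 B9.
Leading byte 0xF0 = 11110000 matches 11110xxx → 4-byte sequence.
Byte 1: 0xF0 = 11110000, payload 000 (3 bits).
Byte 2: 0x9F = 10011111 (10xxxxxx ✓), payload 011111.
Byte 3: 0xA7 = 10100111 (10xxxxxx ✓), payload 100111.
Byte 4: 0xB9 = 10111001 (10xxxxxx ✓), payload 111001.
Concatenate: 000011111100111111001 = 0x1F9F9 (21 bits → U+1F9F9).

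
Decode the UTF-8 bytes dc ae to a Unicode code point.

Leading byte 0xDC = 11011100 matches 110xxxxx → 2-byte sequence.
Byte 1: 0xDC = 11011100, payload 11100 (5 bits).
Byte 2: 0xAE = 10101110 (10xxxxxx ✓), payload 101110.
Concatenate: 11100101110 = 0x72E (11 bits → U+072E).

U+072E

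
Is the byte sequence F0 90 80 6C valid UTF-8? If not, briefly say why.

Leading byte 0xF0 = 11110000 → 4-byte form.
Byte 4 is 0x6C = 01101100, which is not 10xxxxxx — expected a continuation byte.

invalid (non-continuation byte where continuation expected)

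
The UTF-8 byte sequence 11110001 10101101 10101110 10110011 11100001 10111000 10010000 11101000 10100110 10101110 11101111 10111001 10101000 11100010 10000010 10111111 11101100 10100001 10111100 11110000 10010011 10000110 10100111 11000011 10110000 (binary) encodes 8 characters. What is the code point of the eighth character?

U+00F0

Offset 0: leading byte 0xF1 = 11110001 → 4-byte char #1 = F1 AD AE B3.
Offset 4: leading byte 0xE1 = 11100001 → 3-byte char #2 = E1 B8 90.
Offset 7: leading byte 0xE8 = 11101000 → 3-byte char #3 = E8 A6 AE.
Offset 10: leading byte 0xEF = 11101111 → 3-byte char #4 = EF B9 A8.
Offset 13: leading byte 0xE2 = 11100010 → 3-byte char #5 = E2 82 BF.
Offset 16: leading byte 0xEC = 11101100 → 3-byte char #6 = EC A1 BC.
Offset 19: leading byte 0xF0 = 11110000 → 4-byte char #7 = F0 93 86 A7.
Offset 23: leading byte 0xC3 = 11000011 → 2-byte char #8 = C3 B0.
Leading byte 0xC3 = 11000011 matches 110xxxxx → 2-byte sequence.
Byte 1: 0xC3 = 11000011, payload 00011 (5 bits).
Byte 2: 0xB0 = 10110000 (10xxxxxx ✓), payload 110000.
Concatenate: 00011110000 = 0xF0 (11 bits → U+00F0).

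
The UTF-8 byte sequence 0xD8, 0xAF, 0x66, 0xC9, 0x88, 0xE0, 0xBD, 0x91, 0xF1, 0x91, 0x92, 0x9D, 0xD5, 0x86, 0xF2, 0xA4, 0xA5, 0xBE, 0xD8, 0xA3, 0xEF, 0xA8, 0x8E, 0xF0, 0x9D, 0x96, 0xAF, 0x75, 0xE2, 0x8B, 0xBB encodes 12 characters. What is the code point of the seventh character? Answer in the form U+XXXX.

U+A497E

Offset 0: leading byte 0xD8 = 11011000 → 2-byte char #1 = D8 AF.
Offset 2: leading byte 0x66 = 01100110 → 1-byte char #2 = 66.
Offset 3: leading byte 0xC9 = 11001001 → 2-byte char #3 = C9 88.
Offset 5: leading byte 0xE0 = 11100000 → 3-byte char #4 = E0 BD 91.
Offset 8: leading byte 0xF1 = 11110001 → 4-byte char #5 = F1 91 92 9D.
Offset 12: leading byte 0xD5 = 11010101 → 2-byte char #6 = D5 86.
Offset 14: leading byte 0xF2 = 11110010 → 4-byte char #7 = F2 A4 A5 BE.
Leading byte 0xF2 = 11110010 matches 11110xxx → 4-byte sequence.
Byte 1: 0xF2 = 11110010, payload 010 (3 bits).
Byte 2: 0xA4 = 10100100 (10xxxxxx ✓), payload 100100.
Byte 3: 0xA5 = 10100101 (10xxxxxx ✓), payload 100101.
Byte 4: 0xBE = 10111110 (10xxxxxx ✓), payload 111110.
Concatenate: 010100100100101111110 = 0xA497E (21 bits → U+A497E).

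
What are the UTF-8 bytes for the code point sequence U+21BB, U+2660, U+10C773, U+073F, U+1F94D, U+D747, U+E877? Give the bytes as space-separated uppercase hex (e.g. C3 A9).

U+21BB: 3-byte form → E2 86 BB.
U+2660: 3-byte form → E2 99 A0.
U+10C773: 4-byte form → F4 8C 9D B3.
U+073F: 2-byte form → DC BF.
U+1F94D: 4-byte form → F0 9F A5 8D.
U+D747: 3-byte form → ED 9D 87.
U+E877: 3-byte form → EE A1 B7.
Concatenated (22 bytes): E2 86 BB E2 99 A0 F4 8C 9D B3 DC BF F0 9F A5 8D ED 9D 87 EE A1 B7.

E2 86 BB E2 99 A0 F4 8C 9D B3 DC BF F0 9F A5 8D ED 9D 87 EE A1 B7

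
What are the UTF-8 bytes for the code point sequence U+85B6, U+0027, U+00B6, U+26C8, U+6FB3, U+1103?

U+85B6: 3-byte form → E8 96 B6.
U+0027: 1-byte form → 27.
U+00B6: 2-byte form → C2 B6.
U+26C8: 3-byte form → E2 9B 88.
U+6FB3: 3-byte form → E6 BE B3.
U+1103: 3-byte form → E1 84 83.
Concatenated (15 bytes): E8 96 B6 27 C2 B6 E2 9B 88 E6 BE B3 E1 84 83.

E8 96 B6 27 C2 B6 E2 9B 88 E6 BE B3 E1 84 83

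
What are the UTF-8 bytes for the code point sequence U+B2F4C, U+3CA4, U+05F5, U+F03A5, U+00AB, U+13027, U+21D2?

F2 B2 BD 8C E3 B2 A4 D7 B5 F3 B0 8E A5 C2 AB F0 93 80 A7 E2 87 92

U+B2F4C: 4-byte form → F2 B2 BD 8C.
U+3CA4: 3-byte form → E3 B2 A4.
U+05F5: 2-byte form → D7 B5.
U+F03A5: 4-byte form → F3 B0 8E A5.
U+00AB: 2-byte form → C2 AB.
U+13027: 4-byte form → F0 93 80 A7.
U+21D2: 3-byte form → E2 87 92.
Concatenated (22 bytes): F2 B2 BD 8C E3 B2 A4 D7 B5 F3 B0 8E A5 C2 AB F0 93 80 A7 E2 87 92.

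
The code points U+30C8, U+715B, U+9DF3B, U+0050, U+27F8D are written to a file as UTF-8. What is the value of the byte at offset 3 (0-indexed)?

U+30C8 → 3-byte form E3 83 88 at offsets 0–2.
U+715B → 3-byte form E7 85 9B at offsets 3–5.
Offset 3 falls in char 2's range; it's byte 1 of E7 85 9B = 0xE7.

0xE7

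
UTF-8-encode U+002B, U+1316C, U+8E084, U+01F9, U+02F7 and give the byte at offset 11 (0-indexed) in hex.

0xCB

U+002B → 1-byte form 2B at offsets 0–0.
U+1316C → 4-byte form F0 93 85 AC at offsets 1–4.
U+8E084 → 4-byte form F2 8E 82 84 at offsets 5–8.
U+01F9 → 2-byte form C7 B9 at offsets 9–10.
U+02F7 → 2-byte form CB B7 at offsets 11–12.
Offset 11 falls in char 5's range; it's byte 1 of CB B7 = 0xCB.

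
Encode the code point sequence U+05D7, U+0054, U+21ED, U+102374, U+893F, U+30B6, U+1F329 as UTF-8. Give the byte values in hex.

U+05D7: 2-byte form → D7 97.
U+0054: 1-byte form → 54.
U+21ED: 3-byte form → E2 87 AD.
U+102374: 4-byte form → F4 82 8D B4.
U+893F: 3-byte form → E8 A4 BF.
U+30B6: 3-byte form → E3 82 B6.
U+1F329: 4-byte form → F0 9F 8C A9.
Concatenated (20 bytes): D7 97 54 E2 87 AD F4 82 8D B4 E8 A4 BF E3 82 B6 F0 9F 8C A9.

D7 97 54 E2 87 AD F4 82 8D B4 E8 A4 BF E3 82 B6 F0 9F 8C A9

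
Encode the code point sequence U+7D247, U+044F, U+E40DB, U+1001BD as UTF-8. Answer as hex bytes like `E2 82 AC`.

U+7D247: 4-byte form → F1 BD 89 87.
U+044F: 2-byte form → D1 8F.
U+E40DB: 4-byte form → F3 A4 83 9B.
U+1001BD: 4-byte form → F4 80 86 BD.
Concatenated (14 bytes): F1 BD 89 87 D1 8F F3 A4 83 9B F4 80 86 BD.

F1 BD 89 87 D1 8F F3 A4 83 9B F4 80 86 BD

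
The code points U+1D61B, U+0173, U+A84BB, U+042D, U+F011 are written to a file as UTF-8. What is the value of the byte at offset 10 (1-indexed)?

0xBB

1-indexed offset 10 is 0-indexed offset 9.
U+1D61B → 4-byte form F0 9D 98 9B at offsets 0–3.
U+0173 → 2-byte form C5 B3 at offsets 4–5.
U+A84BB → 4-byte form F2 A8 92 BB at offsets 6–9.
Offset 9 falls in char 3's range; it's byte 4 of F2 A8 92 BB = 0xBB.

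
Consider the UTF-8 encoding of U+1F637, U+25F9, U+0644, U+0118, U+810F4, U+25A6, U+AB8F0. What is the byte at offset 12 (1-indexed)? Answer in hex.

1-indexed offset 12 is 0-indexed offset 11.
U+1F637 → 4-byte form F0 9F 98 B7 at offsets 0–3.
U+25F9 → 3-byte form E2 97 B9 at offsets 4–6.
U+0644 → 2-byte form D9 84 at offsets 7–8.
U+0118 → 2-byte form C4 98 at offsets 9–10.
U+810F4 → 4-byte form F2 81 83 B4 at offsets 11–14.
Offset 11 falls in char 5's range; it's byte 1 of F2 81 83 B4 = 0xF2.

0xF2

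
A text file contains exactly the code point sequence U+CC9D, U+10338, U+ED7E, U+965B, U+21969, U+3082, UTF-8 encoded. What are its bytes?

EC B2 9D F0 90 8C B8 EE B5 BE E9 99 9B F0 A1 A5 A9 E3 82 82

U+CC9D: 3-byte form → EC B2 9D.
U+10338: 4-byte form → F0 90 8C B8.
U+ED7E: 3-byte form → EE B5 BE.
U+965B: 3-byte form → E9 99 9B.
U+21969: 4-byte form → F0 A1 A5 A9.
U+3082: 3-byte form → E3 82 82.
Concatenated (20 bytes): EC B2 9D F0 90 8C B8 EE B5 BE E9 99 9B F0 A1 A5 A9 E3 82 82.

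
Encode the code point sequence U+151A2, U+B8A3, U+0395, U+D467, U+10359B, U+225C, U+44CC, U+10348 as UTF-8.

F0 95 86 A2 EB A2 A3 CE 95 ED 91 A7 F4 83 96 9B E2 89 9C E4 93 8C F0 90 8D 88

U+151A2: 4-byte form → F0 95 86 A2.
U+B8A3: 3-byte form → EB A2 A3.
U+0395: 2-byte form → CE 95.
U+D467: 3-byte form → ED 91 A7.
U+10359B: 4-byte form → F4 83 96 9B.
U+225C: 3-byte form → E2 89 9C.
U+44CC: 3-byte form → E4 93 8C.
U+10348: 4-byte form → F0 90 8D 88.
Concatenated (26 bytes): F0 95 86 A2 EB A2 A3 CE 95 ED 91 A7 F4 83 96 9B E2 89 9C E4 93 8C F0 90 8D 88.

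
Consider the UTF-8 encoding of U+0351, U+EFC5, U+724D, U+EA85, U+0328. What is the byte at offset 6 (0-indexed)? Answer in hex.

U+0351 → 2-byte form CD 91 at offsets 0–1.
U+EFC5 → 3-byte form EE BF 85 at offsets 2–4.
U+724D → 3-byte form E7 89 8D at offsets 5–7.
Offset 6 falls in char 3's range; it's byte 2 of E7 89 8D = 0x89.

0x89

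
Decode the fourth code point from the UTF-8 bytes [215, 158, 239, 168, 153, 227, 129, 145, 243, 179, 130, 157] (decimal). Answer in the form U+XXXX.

U+F309D

Offset 0: leading byte 0xD7 = 11010111 → 2-byte char #1 = D7 9E.
Offset 2: leading byte 0xEF = 11101111 → 3-byte char #2 = EF A8 99.
Offset 5: leading byte 0xE3 = 11100011 → 3-byte char #3 = E3 81 91.
Offset 8: leading byte 0xF3 = 11110011 → 4-byte char #4 = F3 B3 82 9D.
Leading byte 0xF3 = 11110011 matches 11110xxx → 4-byte sequence.
Byte 1: 0xF3 = 11110011, payload 011 (3 bits).
Byte 2: 0xB3 = 10110011 (10xxxxxx ✓), payload 110011.
Byte 3: 0x82 = 10000010 (10xxxxxx ✓), payload 000010.
Byte 4: 0x9D = 10011101 (10xxxxxx ✓), payload 011101.
Concatenate: 011110011000010011101 = 0xF309D (21 bits → U+F309D).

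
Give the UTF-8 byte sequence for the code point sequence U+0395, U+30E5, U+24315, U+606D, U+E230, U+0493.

CE 95 E3 83 A5 F0 A4 8C 95 E6 81 AD EE 88 B0 D2 93

U+0395: 2-byte form → CE 95.
U+30E5: 3-byte form → E3 83 A5.
U+24315: 4-byte form → F0 A4 8C 95.
U+606D: 3-byte form → E6 81 AD.
U+E230: 3-byte form → EE 88 B0.
U+0493: 2-byte form → D2 93.
Concatenated (17 bytes): CE 95 E3 83 A5 F0 A4 8C 95 E6 81 AD EE 88 B0 D2 93.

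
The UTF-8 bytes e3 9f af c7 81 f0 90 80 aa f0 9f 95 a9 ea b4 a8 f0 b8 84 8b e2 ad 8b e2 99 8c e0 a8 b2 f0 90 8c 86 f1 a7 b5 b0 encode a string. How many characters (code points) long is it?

11

Byte at offset 0: 0xE3 = 11100011 → 3-byte char (#1). Advance 3.
Byte at offset 3: 0xC7 = 11000111 → 2-byte char (#2). Advance 2.
Byte at offset 5: 0xF0 = 11110000 → 4-byte char (#3). Advance 4.
Byte at offset 9: 0xF0 = 11110000 → 4-byte char (#4). Advance 4.
Byte at offset 13: 0xEA = 11101010 → 3-byte char (#5). Advance 3.
Byte at offset 16: 0xF0 = 11110000 → 4-byte char (#6). Advance 4.
Byte at offset 20: 0xE2 = 11100010 → 3-byte char (#7). Advance 3.
Byte at offset 23: 0xE2 = 11100010 → 3-byte char (#8). Advance 3.
Byte at offset 26: 0xE0 = 11100000 → 3-byte char (#9). Advance 3.
Byte at offset 29: 0xF0 = 11110000 → 4-byte char (#10). Advance 4.
Byte at offset 33: 0xF1 = 11110001 → 4-byte char (#11). Advance 4.
Reached end at offset 37 after 11 code points.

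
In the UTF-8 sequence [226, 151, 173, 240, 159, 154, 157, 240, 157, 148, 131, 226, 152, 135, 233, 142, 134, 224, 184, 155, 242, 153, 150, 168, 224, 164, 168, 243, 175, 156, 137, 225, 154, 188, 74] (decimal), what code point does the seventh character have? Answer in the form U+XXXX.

Offset 0: leading byte 0xE2 = 11100010 → 3-byte char #1 = E2 97 AD.
Offset 3: leading byte 0xF0 = 11110000 → 4-byte char #2 = F0 9F 9A 9D.
Offset 7: leading byte 0xF0 = 11110000 → 4-byte char #3 = F0 9D 94 83.
Offset 11: leading byte 0xE2 = 11100010 → 3-byte char #4 = E2 98 87.
Offset 14: leading byte 0xE9 = 11101001 → 3-byte char #5 = E9 8E 86.
Offset 17: leading byte 0xE0 = 11100000 → 3-byte char #6 = E0 B8 9B.
Offset 20: leading byte 0xF2 = 11110010 → 4-byte char #7 = F2 99 96 A8.
Leading byte 0xF2 = 11110010 matches 11110xxx → 4-byte sequence.
Byte 1: 0xF2 = 11110010, payload 010 (3 bits).
Byte 2: 0x99 = 10011001 (10xxxxxx ✓), payload 011001.
Byte 3: 0x96 = 10010110 (10xxxxxx ✓), payload 010110.
Byte 4: 0xA8 = 10101000 (10xxxxxx ✓), payload 101000.
Concatenate: 010011001010110101000 = 0x995A8 (21 bits → U+995A8).

U+995A8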